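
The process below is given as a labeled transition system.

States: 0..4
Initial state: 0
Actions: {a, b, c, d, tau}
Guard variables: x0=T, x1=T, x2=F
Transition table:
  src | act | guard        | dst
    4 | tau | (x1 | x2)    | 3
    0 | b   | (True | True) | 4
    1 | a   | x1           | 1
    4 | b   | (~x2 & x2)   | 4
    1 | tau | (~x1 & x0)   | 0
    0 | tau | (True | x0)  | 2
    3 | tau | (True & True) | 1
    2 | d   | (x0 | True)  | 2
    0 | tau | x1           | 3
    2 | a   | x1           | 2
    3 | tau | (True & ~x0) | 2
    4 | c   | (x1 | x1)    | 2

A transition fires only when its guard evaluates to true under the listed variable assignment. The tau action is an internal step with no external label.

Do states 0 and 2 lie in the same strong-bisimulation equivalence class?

Bisimulation quotient by refinement:
  π0 = {{0,1,2,3,4}}
  π1 = {{0},{1},{2},{3},{4}}
Fixed point at round 2; 5 class(es).
0∈{0}, 2∈{2}

Answer: NOT BISIMILAR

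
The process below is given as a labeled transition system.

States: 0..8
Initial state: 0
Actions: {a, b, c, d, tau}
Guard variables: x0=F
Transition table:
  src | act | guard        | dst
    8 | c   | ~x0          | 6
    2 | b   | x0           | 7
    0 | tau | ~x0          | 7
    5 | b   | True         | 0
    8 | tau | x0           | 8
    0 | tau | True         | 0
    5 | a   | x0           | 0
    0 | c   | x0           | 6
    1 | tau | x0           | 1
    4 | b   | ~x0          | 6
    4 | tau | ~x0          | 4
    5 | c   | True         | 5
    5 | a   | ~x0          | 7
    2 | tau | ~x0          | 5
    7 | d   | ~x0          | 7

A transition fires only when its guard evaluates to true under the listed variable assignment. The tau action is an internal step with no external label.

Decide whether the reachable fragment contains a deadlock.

R = {0,7}
  0: tau→0  tau→7  [2 exit(s)]
  7: d→7  [1 exit(s)]

Answer: DEADLOCK-FREE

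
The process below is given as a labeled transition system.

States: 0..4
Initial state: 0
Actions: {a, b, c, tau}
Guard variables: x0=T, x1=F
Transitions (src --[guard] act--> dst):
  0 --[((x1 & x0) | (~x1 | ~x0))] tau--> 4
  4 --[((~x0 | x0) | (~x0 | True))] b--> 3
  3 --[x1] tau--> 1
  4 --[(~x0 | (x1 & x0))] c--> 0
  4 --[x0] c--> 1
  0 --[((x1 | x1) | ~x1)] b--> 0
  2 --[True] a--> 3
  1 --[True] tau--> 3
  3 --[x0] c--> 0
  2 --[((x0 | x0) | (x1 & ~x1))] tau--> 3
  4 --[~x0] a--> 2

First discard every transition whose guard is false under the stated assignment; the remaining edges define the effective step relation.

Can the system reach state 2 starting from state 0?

Guard filter leaves 8 enabled edge(s).
Layer 0: {0}
Layer 1: {4}  cumulative {0,4}
Layer 2: {1,3}  cumulative {0,1,3,4}
Reachable = {0,1,3,4}

Answer: UNREACHABLE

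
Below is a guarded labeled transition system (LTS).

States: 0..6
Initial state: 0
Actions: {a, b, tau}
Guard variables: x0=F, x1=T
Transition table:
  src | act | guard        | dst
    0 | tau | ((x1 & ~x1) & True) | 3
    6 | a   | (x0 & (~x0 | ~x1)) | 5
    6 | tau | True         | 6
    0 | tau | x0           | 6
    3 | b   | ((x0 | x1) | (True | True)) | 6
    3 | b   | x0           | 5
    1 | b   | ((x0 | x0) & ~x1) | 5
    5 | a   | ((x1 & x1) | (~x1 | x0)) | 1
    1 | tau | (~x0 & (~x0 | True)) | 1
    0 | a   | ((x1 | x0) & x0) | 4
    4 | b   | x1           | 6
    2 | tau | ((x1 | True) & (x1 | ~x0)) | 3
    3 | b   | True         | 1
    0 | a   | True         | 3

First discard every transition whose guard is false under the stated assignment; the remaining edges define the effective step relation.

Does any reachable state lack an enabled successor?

Reach set: {0,1,3,6}
  0: a→3  [deg 1]
  1: tau→1  [deg 1]
  3: b→1  b→6  [deg 2]
  6: tau→6  [deg 1]

Answer: DEADLOCK-FREE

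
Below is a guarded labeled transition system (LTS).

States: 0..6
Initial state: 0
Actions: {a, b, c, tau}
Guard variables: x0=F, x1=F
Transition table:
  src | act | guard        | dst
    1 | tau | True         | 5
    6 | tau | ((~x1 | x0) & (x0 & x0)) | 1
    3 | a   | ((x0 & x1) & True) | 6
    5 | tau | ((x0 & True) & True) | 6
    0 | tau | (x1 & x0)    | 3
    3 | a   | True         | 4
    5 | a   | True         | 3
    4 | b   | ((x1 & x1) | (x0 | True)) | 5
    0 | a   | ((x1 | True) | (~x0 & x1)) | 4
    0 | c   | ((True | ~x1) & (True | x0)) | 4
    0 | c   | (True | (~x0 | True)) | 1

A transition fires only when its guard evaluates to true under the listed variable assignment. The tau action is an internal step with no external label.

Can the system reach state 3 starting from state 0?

Answer: REACHABLE

Working:
After dropping false guards: 7 live edges.
L0 = {0}
L1 = {1,4}  cumulative {0,1,4}
L2 = {5}  cumulative {0,1,4,5}
L3 = {3}  cumulative {0,1,3,4,5}
Reachable = {0,1,3,4,5}
witness 3: a·b·a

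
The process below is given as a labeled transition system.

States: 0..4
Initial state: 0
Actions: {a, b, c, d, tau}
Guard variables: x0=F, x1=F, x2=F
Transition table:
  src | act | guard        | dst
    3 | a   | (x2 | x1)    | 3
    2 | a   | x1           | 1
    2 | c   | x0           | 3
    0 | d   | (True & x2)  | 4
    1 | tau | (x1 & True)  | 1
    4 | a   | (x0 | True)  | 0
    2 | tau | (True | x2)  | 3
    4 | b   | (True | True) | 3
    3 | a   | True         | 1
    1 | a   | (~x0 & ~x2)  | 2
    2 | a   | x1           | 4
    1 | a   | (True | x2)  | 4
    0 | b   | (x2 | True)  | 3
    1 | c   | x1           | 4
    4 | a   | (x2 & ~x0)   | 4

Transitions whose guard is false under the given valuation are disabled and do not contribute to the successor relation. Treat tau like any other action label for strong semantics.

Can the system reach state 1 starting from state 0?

7 transition(s) survive guard evaluation.
Layer 0: {0}
Layer 1: {3}  total {0,3}
Layer 2: {1}  total {0,1,3}
Layer 3: {2,4}  total {0,1,2,3,4}
R = {0,1,2,3,4}
witness 1: b·a

Answer: REACHABLE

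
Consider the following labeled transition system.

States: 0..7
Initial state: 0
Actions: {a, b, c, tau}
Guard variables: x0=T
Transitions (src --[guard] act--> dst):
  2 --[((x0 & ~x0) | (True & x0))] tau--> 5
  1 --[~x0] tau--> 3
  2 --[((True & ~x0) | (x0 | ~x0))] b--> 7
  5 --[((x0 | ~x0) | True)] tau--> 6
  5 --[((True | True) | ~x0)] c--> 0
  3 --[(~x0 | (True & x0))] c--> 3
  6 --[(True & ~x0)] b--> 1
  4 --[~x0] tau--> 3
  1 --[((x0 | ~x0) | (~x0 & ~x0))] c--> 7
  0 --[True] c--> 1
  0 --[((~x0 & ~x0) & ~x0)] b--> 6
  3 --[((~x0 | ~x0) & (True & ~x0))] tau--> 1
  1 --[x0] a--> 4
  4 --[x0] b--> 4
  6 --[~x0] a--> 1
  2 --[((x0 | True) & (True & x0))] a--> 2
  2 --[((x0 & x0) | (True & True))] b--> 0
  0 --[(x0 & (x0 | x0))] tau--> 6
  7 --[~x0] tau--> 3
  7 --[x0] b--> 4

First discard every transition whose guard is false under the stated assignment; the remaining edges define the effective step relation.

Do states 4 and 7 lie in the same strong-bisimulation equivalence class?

Refine partition for ~:
  π0 = {{0,1,2,3,4,5,6,7}}
  π1 = {{0,5},{1},{2},{3},{4,7},{6}}
  π2 = {{0},{1},{2},{3},{4,7},{5},{6}}
Fixed point at round 3; 7 class(es).
4∈{4,7}, 7∈{4,7}

Answer: BISIMILAR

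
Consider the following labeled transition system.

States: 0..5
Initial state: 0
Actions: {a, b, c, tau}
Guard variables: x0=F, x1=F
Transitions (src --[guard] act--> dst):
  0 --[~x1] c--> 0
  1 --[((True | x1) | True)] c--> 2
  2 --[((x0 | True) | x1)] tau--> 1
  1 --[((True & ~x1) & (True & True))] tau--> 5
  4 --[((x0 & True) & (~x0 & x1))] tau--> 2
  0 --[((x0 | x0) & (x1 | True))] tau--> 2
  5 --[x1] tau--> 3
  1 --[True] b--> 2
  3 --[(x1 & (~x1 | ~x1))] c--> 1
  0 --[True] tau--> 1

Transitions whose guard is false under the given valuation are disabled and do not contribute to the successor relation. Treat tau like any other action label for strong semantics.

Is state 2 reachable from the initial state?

6 transition(s) survive guard evaluation.
L0 = {0}
L1 = {1}  total {0,1}
L2 = {2,5}  total {0,1,2,5}
R = {0,1,2,5}
trace reaching 2: tau·c

Answer: REACHABLE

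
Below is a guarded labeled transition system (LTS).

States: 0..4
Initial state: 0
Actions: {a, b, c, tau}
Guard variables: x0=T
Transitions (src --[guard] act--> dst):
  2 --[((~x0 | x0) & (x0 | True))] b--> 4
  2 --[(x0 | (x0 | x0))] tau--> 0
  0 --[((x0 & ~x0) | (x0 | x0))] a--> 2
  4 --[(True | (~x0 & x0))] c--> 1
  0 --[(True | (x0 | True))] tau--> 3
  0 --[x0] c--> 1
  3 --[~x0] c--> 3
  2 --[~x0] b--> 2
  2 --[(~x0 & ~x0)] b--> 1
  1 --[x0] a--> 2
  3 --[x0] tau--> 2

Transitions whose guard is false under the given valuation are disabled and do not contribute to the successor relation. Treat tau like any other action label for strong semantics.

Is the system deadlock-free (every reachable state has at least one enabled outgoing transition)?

Answer: DEADLOCK-FREE

Analysis:
Reachable = {0,1,2,3,4}
  0: a→2  c→1  tau→3  [3 exit(s)]
  1: a→2  [1 exit(s)]
  2: b→4  tau→0  [2 exit(s)]
  3: tau→2  [1 exit(s)]
  4: c→1  [1 exit(s)]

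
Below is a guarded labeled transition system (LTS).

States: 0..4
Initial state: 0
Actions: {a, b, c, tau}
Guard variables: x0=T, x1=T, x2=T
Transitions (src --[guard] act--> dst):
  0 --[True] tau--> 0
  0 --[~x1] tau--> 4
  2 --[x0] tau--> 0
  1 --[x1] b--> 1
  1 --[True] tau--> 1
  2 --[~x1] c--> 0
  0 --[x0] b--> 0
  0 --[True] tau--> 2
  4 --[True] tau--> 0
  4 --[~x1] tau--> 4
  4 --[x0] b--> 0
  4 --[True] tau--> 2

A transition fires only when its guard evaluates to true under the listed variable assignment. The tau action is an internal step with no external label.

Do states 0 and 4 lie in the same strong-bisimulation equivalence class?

Bisimulation quotient by refinement:
  P[0] = {{0,1,2,3,4}}
  P[1] = {{0,1,4},{2},{3}}
  P[2] = {{0,4},{1},{2},{3}}
4 equivalence class(es) (converged in 3)
0∈{0,4}, 4∈{0,4}

Answer: BISIMILAR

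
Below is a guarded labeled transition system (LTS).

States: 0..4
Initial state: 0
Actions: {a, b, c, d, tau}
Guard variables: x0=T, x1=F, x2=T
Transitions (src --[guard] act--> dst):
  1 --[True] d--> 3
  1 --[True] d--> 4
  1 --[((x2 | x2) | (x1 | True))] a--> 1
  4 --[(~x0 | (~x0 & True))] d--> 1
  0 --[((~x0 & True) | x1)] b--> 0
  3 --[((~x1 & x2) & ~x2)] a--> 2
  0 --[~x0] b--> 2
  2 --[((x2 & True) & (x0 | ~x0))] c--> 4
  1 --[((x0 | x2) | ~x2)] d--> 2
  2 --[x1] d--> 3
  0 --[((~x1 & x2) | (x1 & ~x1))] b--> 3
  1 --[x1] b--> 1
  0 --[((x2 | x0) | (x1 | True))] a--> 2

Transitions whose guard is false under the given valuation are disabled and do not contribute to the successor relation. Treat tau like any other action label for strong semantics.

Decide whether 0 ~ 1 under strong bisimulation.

Answer: NOT BISIMILAR

Analysis:
Bisimulation quotient by refinement:
  P[0] = {{0,1,2,3,4}}
  P[1] = {{0},{1},{2},{3,4}}
stable after 2 split(s): 4 block(s)
0∈{0}, 1∈{1}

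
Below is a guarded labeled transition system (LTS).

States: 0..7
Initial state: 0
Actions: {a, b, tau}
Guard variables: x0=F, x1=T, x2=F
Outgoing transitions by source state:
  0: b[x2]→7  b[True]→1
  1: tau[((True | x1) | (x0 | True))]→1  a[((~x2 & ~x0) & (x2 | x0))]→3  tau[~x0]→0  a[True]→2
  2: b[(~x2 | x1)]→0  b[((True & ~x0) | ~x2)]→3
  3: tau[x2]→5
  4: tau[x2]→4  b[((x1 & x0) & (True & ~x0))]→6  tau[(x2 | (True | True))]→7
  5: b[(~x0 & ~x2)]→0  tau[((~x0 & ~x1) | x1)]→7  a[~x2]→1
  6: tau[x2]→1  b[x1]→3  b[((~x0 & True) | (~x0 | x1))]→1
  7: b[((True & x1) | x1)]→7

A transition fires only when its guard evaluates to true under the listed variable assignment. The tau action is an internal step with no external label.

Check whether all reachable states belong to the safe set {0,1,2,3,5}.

Allowed set {0,1,2,3,5}
Reachable = {0,1,2,3}
  0: ok
  1: ok
  2: ok
  3: ok

Answer: INVARIANT HOLDS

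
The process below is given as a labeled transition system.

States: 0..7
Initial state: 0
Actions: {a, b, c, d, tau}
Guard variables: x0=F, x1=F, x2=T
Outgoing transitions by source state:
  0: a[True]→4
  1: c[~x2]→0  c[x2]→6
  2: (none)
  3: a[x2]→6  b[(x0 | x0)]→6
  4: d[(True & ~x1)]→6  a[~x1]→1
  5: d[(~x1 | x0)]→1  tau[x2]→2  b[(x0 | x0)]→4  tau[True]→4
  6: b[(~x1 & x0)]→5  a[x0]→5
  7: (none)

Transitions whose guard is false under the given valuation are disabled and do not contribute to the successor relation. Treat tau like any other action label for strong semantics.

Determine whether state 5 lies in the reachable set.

After dropping false guards: 8 live edges.
L0 = {0}
L1 = {4}  total {0,4}
L2 = {1,6}  total {0,1,4,6}
Reach set: {0,1,4,6}

Answer: UNREACHABLE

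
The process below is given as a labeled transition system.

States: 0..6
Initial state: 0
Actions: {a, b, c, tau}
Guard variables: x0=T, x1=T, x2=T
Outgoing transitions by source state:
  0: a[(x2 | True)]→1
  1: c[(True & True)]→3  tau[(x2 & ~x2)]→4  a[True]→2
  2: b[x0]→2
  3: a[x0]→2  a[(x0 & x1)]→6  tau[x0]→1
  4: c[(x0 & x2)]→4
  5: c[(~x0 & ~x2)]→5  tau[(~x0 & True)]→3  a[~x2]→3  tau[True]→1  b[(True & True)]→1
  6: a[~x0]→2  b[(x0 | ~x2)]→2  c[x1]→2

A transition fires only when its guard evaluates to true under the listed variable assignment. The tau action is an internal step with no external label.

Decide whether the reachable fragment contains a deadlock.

R = {0,1,2,3,6}
  0: a→1  [deg 1]
  1: a→2  c→3  [deg 2]
  2: b→2  [deg 1]
  3: a→2  a→6  tau→1  [deg 3]
  6: b→2  c→2  [deg 2]

Answer: DEADLOCK-FREE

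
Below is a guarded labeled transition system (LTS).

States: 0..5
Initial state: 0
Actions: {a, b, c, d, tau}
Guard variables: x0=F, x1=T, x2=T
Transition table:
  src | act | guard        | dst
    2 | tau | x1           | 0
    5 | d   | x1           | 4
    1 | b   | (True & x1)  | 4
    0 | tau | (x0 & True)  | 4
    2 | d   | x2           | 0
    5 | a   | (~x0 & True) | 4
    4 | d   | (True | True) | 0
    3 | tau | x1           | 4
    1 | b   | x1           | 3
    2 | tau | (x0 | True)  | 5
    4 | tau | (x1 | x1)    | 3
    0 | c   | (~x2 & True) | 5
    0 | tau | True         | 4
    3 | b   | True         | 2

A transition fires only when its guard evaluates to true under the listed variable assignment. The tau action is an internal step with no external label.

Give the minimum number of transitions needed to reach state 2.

Breadth-first toward 2:
  depth 0: {0}
  depth 1: {4}
  depth 2: {3}
  depth 3: {2}
depth(2)=3, e.g. tau·tau·b

Answer: 3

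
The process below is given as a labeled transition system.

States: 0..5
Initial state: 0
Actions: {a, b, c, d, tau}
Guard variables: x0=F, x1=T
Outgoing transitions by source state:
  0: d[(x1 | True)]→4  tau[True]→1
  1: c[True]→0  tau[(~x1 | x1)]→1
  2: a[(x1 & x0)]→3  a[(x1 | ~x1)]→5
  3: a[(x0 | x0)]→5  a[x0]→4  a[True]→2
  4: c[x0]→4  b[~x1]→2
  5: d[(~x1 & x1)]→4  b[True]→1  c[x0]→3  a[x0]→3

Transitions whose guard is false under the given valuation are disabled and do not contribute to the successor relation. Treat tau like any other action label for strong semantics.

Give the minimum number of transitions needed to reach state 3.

Answer: UNREACHABLE

Working:
Layered search for 3:
  depth 0: {0}
  depth 1: {1,4}
3 never appears.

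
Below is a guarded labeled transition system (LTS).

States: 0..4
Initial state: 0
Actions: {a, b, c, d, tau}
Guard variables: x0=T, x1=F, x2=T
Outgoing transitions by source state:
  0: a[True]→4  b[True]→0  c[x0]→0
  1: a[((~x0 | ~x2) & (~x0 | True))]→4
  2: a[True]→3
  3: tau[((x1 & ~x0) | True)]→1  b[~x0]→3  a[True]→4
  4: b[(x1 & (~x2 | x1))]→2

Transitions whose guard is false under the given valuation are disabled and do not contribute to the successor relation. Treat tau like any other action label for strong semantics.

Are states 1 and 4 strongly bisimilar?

Answer: BISIMILAR

Working:
Bisimulation quotient by refinement:
  π0 = {{0,1,2,3,4}}
  π1 = {{0},{1,4},{2},{3}}
stable after 2 split(s): 4 block(s)
1∈{1,4}, 4∈{1,4}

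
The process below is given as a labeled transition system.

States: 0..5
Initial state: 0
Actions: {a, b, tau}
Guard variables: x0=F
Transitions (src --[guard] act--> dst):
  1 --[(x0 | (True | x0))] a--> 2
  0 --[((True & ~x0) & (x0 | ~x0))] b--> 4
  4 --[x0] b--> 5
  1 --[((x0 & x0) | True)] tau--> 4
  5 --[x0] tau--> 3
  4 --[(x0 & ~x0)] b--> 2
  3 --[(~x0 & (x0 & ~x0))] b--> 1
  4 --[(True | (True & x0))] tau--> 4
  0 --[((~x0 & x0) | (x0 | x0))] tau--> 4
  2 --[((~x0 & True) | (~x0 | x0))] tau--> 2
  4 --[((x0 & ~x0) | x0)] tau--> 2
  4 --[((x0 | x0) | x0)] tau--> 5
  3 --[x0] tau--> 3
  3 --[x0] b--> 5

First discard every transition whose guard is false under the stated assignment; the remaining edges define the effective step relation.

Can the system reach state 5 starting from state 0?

After dropping false guards: 5 live edges.
L0 = {0}
L1 = {4}  cumulative {0,4}
Reachable = {0,4}

Answer: UNREACHABLE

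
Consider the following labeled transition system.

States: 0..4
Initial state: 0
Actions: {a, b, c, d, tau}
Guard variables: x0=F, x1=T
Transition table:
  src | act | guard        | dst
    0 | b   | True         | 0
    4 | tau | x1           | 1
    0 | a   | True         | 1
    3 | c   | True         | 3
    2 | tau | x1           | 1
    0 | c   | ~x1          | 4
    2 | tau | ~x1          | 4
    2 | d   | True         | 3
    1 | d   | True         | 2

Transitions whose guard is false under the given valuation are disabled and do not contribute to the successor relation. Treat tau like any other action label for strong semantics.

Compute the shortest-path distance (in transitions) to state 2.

Breadth-first toward 2:
  L0 = {0}
  L1 = {1}
  L2 = {2}
first hit 2 at d=2 via a·d

Answer: 2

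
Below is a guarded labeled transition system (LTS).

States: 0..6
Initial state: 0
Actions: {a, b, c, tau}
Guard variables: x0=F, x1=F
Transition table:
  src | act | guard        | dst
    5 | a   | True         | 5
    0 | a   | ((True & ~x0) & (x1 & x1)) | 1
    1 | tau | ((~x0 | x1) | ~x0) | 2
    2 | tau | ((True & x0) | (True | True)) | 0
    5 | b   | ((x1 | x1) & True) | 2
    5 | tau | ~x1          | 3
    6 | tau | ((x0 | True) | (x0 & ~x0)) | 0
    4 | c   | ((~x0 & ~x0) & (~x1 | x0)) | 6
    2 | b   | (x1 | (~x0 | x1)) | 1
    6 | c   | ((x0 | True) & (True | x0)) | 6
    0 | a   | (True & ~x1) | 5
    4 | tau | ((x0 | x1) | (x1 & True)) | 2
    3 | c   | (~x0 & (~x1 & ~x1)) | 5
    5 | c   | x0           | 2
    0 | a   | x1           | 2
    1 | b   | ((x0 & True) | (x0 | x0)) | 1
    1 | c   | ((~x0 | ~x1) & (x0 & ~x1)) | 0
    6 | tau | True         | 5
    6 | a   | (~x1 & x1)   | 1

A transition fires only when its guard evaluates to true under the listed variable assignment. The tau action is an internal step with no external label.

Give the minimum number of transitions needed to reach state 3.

Breadth-first toward 3:
  Layer 0: {0}
  Layer 1: {5}
  Layer 2: {3}
3 enters at depth 2; path a·tau

Answer: 2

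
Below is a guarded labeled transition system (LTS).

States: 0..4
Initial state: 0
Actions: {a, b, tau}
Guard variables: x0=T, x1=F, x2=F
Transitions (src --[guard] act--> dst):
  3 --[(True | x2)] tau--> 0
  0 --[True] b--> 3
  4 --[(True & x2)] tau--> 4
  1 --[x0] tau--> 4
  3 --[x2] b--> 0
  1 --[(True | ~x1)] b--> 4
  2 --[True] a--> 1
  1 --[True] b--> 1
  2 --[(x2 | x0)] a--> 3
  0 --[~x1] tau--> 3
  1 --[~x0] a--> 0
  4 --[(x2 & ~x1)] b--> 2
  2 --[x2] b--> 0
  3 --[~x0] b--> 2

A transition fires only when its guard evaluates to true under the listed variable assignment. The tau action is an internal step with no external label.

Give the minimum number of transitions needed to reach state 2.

Breadth-first toward 2:
  L0 = {0}
  L1 = {3}
2 never appears.

Answer: UNREACHABLE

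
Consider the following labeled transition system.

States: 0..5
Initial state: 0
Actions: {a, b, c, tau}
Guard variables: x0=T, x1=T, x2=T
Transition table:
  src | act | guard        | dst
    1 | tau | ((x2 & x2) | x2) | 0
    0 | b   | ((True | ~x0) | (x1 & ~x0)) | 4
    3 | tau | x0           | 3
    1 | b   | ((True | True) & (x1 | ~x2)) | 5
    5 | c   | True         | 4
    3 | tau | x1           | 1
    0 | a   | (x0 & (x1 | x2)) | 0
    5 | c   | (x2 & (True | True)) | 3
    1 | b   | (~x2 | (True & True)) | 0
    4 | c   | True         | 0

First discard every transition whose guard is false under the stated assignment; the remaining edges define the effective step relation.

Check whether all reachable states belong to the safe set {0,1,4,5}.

Inv-set: {0,1,4,5}
Reach set: {0,4}
  0: ok
  4: ok

Answer: INVARIANT HOLDS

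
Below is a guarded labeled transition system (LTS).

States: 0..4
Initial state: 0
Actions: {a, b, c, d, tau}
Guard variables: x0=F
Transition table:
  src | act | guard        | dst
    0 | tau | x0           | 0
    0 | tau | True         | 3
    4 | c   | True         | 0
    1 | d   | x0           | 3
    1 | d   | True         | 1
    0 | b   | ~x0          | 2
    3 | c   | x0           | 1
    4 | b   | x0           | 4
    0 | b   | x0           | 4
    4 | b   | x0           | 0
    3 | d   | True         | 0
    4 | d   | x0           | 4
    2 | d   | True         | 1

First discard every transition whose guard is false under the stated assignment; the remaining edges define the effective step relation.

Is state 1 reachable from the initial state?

Answer: REACHABLE

Working:
Guard filter leaves 6 enabled edge(s).
Layer 0: {0}
Layer 1: {2,3}  now seen {0,2,3}
Layer 2: {1}  now seen {0,1,2,3}
R = {0,1,2,3}
Path to 1: b·d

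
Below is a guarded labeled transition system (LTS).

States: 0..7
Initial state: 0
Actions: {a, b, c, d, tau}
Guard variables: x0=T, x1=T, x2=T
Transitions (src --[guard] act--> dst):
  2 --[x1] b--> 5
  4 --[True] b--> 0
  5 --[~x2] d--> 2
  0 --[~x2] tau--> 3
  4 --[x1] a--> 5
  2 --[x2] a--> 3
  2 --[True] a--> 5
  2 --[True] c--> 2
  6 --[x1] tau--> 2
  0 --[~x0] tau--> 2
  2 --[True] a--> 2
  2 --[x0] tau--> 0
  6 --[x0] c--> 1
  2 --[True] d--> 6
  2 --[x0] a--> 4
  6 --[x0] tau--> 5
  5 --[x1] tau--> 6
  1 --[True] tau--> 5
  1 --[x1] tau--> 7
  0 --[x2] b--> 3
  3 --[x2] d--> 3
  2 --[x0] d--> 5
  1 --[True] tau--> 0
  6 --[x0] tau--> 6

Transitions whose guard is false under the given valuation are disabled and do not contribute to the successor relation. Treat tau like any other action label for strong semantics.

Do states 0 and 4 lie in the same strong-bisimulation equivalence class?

Bisimulation quotient by refinement:
  round 0: {{0,1,2,3,4,5,6,7}}
  round 1: {{0},{1,5},{2},{3},{4},{6},{7}}
  round 2: {{0},{1},{2},{3},{4},{5},{6},{7}}
8 equivalence class(es) (converged in 3)
[0]={0}  [4]={4}

Answer: NOT BISIMILAR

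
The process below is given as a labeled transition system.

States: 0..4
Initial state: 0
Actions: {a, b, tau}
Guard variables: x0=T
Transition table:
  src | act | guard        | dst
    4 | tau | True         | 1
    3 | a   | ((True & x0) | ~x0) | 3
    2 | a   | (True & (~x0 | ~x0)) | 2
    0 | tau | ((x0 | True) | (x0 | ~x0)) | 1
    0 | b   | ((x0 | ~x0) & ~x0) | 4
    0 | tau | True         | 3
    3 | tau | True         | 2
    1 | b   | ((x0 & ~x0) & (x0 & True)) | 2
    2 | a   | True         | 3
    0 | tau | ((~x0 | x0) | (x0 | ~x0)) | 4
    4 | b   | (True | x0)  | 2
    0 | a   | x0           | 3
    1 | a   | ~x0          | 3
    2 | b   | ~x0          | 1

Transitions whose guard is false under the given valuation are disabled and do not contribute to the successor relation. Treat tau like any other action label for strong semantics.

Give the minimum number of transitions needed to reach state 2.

Answer: 2

Trace:
Layered search for 2:
  depth 0: {0}
  depth 1: {1,3,4}
  depth 2: {2}
depth(2)=2, e.g. a·tau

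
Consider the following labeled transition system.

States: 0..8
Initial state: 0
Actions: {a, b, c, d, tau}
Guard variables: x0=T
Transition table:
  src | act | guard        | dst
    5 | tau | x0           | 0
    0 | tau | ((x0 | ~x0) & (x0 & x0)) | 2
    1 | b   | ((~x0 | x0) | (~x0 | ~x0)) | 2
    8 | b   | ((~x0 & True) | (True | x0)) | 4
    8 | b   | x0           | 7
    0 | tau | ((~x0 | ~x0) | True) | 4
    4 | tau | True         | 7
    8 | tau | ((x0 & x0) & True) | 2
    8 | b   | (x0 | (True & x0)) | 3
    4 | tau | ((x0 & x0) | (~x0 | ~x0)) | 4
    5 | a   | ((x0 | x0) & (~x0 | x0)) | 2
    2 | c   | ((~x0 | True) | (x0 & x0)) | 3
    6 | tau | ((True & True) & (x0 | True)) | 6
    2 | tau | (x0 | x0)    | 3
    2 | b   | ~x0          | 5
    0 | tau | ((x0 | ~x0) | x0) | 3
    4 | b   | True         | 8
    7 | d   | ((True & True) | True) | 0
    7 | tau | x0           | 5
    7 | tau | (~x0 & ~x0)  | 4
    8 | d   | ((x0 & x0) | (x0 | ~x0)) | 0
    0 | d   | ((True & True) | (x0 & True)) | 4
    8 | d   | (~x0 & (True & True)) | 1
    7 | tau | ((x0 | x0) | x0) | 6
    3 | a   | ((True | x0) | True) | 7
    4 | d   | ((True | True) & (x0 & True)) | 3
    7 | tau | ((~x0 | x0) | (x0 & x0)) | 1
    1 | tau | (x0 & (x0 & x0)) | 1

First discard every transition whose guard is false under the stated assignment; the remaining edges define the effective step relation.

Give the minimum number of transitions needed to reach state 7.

Breadth-first toward 7:
  L0 = {0}
  L1 = {2,3,4}
  L2 = {7,8}
7 enters at depth 2; path d·tau

Answer: 2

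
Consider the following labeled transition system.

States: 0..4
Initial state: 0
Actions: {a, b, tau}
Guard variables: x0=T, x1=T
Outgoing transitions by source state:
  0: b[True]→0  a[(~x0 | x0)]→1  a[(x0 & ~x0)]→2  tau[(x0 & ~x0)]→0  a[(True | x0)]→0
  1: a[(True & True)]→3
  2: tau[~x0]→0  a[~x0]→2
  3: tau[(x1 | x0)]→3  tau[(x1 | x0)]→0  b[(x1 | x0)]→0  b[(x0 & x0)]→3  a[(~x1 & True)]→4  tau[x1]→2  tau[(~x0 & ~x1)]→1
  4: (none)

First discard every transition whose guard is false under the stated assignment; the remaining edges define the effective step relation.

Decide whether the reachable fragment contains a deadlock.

Answer: DEADLOCK at state 2

Working:
Reach set: {0,1,2,3}
  0: a→0  a→1  b→0  [deg 3]
  1: a→3  [deg 1]
  2: ∅  [no exit]
  3: b→0  b→3  tau→0  tau→2  tau→3  [deg 5]
witness 2: a·a·tau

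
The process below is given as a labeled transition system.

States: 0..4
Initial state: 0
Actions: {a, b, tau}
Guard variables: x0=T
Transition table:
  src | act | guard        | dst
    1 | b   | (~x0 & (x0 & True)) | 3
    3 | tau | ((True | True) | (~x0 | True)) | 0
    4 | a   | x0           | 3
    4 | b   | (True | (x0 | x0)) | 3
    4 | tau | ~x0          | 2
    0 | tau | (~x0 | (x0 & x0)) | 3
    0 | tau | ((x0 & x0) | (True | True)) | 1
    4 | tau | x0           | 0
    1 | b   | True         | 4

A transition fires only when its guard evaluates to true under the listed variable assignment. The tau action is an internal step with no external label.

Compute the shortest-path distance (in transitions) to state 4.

Answer: 2

Analysis:
BFS to 4:
  L0 = {0}
  L1 = {1,3}
  L2 = {4}
depth(4)=2, e.g. tau·b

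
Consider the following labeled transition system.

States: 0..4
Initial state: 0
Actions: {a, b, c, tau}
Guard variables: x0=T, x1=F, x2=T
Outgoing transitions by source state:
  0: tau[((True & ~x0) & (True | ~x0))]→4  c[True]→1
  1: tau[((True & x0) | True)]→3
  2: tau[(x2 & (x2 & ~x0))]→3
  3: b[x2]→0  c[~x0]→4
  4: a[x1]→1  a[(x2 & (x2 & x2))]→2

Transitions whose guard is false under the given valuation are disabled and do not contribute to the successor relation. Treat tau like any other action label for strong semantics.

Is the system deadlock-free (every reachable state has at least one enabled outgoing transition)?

R = {0,1,3}
  0: c→1  [1 exit(s)]
  1: tau→3  [1 exit(s)]
  3: b→0  [1 exit(s)]

Answer: DEADLOCK-FREE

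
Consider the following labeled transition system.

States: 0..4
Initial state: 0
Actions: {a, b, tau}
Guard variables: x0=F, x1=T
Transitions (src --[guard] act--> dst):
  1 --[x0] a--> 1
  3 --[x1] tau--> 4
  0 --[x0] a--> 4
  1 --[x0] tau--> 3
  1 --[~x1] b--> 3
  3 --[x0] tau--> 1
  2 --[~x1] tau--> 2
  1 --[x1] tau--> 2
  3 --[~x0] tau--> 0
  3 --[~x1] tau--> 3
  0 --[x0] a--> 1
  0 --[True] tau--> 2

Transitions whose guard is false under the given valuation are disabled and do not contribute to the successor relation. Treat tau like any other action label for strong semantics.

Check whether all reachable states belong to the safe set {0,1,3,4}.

Inv-set: {0,1,3,4}
Reachable = {0,2}
  0: ok
  2: VIOLATES
witness against invariant: tau → 2

Answer: INVARIANT VIOLATED at state 2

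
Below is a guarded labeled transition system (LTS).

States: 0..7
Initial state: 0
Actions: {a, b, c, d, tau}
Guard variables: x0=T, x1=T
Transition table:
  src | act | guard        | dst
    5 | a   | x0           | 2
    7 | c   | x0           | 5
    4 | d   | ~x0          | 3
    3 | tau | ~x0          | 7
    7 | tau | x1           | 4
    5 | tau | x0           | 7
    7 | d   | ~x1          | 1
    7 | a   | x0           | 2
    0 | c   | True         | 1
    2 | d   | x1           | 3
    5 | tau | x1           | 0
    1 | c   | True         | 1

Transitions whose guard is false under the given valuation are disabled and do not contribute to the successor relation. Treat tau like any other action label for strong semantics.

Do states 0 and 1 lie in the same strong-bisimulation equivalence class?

Bisimulation quotient by refinement:
  round 0: {{0,1,2,3,4,5,6,7}}
  round 1: {{0,1},{2},{3,4,6},{5},{7}}
5 equivalence class(es) (converged in 2)
[0]={0,1}  [1]={0,1}

Answer: BISIMILAR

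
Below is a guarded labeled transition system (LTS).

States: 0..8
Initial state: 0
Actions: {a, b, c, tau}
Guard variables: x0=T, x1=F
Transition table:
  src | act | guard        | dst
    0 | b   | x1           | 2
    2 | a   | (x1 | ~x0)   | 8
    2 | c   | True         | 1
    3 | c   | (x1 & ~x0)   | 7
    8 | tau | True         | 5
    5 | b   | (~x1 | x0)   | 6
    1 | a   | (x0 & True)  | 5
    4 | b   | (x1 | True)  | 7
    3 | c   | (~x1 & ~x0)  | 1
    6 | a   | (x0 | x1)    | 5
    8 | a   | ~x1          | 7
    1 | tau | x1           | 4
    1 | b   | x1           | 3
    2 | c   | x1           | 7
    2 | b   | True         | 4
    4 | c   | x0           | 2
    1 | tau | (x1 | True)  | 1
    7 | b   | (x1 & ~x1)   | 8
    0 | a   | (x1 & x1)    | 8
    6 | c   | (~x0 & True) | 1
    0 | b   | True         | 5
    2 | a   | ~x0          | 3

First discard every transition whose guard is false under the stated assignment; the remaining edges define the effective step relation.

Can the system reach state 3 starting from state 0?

Guard filter leaves 11 enabled edge(s).
Layer 0: {0}
Layer 1: {5}  now seen {0,5}
Layer 2: {6}  now seen {0,5,6}
R = {0,5,6}

Answer: UNREACHABLE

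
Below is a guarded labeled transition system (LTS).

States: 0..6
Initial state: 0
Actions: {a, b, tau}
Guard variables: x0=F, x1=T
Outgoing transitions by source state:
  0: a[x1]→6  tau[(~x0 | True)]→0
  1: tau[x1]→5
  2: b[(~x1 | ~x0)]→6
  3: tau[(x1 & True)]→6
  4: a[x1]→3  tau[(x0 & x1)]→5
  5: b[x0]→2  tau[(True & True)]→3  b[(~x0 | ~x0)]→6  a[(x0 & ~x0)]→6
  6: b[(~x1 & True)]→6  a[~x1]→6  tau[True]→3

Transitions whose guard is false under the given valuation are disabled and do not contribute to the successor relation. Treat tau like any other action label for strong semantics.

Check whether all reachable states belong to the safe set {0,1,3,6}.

Answer: INVARIANT HOLDS

Working:
Safe = {0,1,3,6}
Reach set: {0,3,6}
  0: safe
  3: safe
  6: safe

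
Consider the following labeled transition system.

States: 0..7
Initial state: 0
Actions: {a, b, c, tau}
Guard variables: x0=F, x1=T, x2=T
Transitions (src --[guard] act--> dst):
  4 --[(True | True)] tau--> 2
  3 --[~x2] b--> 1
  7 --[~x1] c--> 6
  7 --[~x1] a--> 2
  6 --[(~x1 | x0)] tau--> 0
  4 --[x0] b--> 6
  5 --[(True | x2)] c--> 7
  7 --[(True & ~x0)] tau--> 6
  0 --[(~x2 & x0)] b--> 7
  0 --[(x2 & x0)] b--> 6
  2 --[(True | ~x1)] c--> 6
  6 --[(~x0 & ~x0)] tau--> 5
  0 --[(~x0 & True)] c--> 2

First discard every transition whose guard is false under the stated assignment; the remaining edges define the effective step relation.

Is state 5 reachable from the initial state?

Answer: REACHABLE

Working:
Guard filter leaves 6 enabled edge(s).
L0 = {0}
L1 = {2}  total {0,2}
L2 = {6}  total {0,2,6}
L3 = {5}  total {0,2,5,6}
L4 = {7}  total {0,2,5,6,7}
Reachable = {0,2,5,6,7}
Path to 5: c·c·tau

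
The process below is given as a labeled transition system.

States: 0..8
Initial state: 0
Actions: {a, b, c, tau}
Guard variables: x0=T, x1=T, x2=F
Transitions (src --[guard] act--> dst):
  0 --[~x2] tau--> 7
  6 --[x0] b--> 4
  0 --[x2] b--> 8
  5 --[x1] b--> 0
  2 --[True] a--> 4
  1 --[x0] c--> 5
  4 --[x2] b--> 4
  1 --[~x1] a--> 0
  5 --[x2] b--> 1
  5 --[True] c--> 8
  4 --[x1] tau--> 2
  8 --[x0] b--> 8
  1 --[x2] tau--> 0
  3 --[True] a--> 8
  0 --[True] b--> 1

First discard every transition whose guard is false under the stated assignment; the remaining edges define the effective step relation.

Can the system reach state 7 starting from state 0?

Guard filter leaves 10 enabled edge(s).
L0 = {0}
L1 = {1,7}  total {0,1,7}
L2 = {5}  total {0,1,5,7}
L3 = {8}  total {0,1,5,7,8}
R = {0,1,5,7,8}
witness 7: tau

Answer: REACHABLE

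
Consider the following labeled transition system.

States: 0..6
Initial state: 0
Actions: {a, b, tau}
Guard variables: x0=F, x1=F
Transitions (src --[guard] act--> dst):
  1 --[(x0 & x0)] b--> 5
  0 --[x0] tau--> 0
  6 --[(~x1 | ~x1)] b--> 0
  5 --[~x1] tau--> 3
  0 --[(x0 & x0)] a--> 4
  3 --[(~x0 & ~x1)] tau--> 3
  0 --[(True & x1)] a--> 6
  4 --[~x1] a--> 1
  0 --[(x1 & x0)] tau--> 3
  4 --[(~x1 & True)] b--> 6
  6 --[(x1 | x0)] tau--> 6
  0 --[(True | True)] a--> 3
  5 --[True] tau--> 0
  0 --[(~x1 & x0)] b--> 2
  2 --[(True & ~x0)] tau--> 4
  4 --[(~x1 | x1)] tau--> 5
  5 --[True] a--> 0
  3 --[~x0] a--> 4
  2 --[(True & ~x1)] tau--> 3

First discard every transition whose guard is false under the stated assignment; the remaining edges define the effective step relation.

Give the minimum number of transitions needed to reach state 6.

Answer: 3

Analysis:
BFS to 6:
  depth 0: {0}
  depth 1: {3}
  depth 2: {4}
  depth 3: {1,5,6}
6 enters at depth 3; path a·a·b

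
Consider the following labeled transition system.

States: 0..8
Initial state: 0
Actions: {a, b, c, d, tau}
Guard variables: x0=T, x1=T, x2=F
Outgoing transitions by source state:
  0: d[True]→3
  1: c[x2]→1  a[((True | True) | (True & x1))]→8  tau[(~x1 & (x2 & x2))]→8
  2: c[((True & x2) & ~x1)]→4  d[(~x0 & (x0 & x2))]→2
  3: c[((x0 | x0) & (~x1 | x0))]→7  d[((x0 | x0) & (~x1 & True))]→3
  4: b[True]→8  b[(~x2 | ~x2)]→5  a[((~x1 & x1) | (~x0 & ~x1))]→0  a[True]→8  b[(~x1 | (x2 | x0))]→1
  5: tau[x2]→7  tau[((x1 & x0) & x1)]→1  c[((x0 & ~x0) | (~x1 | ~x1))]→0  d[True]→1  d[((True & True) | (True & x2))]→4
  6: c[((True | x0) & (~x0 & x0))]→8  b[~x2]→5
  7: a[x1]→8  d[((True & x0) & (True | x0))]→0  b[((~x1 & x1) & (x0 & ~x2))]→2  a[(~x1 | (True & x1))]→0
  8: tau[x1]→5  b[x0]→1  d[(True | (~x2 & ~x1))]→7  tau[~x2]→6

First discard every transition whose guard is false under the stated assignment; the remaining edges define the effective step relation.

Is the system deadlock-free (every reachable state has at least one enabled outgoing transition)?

R = {0,1,3,4,5,6,7,8}
  0: d→3  [1 out]
  1: a→8  [1 out]
  3: c→7  [1 out]
  4: a→8  b→1  b→5  b→8  [4 out]
  5: d→1  d→4  tau→1  [3 out]
  6: b→5  [1 out]
  7: a→0  a→8  d→0  [3 out]
  8: b→1  d→7  tau→5  tau→6  [4 out]

Answer: DEADLOCK-FREE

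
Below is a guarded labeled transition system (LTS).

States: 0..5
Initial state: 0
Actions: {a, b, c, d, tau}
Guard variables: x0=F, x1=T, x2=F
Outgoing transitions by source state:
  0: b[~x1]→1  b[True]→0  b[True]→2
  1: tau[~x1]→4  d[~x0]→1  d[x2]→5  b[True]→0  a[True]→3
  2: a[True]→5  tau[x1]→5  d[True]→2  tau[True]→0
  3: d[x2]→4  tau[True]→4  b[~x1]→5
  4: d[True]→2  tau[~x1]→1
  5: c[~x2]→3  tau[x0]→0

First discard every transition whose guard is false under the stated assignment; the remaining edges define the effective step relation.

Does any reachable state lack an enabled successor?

Reachable = {0,2,3,4,5}
  0: b→0  b→2  [2 out]
  2: a→5  d→2  tau→0  tau→5  [4 out]
  3: tau→4  [1 out]
  4: d→2  [1 out]
  5: c→3  [1 out]

Answer: DEADLOCK-FREE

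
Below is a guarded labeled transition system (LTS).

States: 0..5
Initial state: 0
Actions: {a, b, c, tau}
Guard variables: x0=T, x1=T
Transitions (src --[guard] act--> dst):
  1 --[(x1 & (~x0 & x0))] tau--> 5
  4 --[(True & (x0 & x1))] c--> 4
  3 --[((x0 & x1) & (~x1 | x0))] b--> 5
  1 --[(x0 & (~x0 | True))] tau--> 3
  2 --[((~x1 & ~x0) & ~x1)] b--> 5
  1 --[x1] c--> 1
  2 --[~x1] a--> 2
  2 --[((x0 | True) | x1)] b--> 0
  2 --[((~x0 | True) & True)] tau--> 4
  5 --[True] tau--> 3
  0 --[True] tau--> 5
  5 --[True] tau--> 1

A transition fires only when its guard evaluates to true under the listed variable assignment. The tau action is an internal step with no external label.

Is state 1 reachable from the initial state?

Answer: REACHABLE

Working:
9 transition(s) survive guard evaluation.
Layer 0: {0}
Layer 1: {5}  now seen {0,5}
Layer 2: {1,3}  now seen {0,1,3,5}
Reach set: {0,1,3,5}
Path to 1: tau·tau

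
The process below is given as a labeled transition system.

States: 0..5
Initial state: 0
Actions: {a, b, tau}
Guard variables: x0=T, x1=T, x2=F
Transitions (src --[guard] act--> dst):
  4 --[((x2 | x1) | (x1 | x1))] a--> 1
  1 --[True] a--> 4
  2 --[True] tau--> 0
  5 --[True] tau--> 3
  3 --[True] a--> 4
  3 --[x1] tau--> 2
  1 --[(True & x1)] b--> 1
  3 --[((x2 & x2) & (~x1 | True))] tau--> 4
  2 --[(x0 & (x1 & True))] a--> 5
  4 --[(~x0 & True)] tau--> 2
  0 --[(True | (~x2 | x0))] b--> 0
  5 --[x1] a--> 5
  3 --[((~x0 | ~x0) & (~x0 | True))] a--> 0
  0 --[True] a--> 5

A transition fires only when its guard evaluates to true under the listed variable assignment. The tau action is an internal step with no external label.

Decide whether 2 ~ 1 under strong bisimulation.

Bisimulation quotient by refinement:
  round 0: {{0,1,2,3,4,5}}
  round 1: {{0,1},{2,3,5},{4}}
  round 2: {{0},{1},{2},{3},{4},{5}}
Fixed point at round 3; 6 class(es).
class of 2: {2}; class of 1: {1}

Answer: NOT BISIMILAR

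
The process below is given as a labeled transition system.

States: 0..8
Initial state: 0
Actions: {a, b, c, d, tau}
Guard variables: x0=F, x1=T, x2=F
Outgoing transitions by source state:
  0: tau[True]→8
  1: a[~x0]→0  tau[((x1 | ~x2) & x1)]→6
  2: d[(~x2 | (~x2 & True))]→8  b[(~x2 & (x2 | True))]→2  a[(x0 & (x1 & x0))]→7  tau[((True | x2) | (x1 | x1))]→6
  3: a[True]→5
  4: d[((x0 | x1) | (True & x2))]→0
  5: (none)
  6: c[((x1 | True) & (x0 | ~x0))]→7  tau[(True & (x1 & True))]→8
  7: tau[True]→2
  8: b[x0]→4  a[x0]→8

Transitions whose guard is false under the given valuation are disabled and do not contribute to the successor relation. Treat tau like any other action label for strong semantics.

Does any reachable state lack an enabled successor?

Answer: DEADLOCK at state 8

Analysis:
Reachable = {0,8}
  0: tau→8  [1 out]
  8: ∅  [STUCK]
witness 8: tau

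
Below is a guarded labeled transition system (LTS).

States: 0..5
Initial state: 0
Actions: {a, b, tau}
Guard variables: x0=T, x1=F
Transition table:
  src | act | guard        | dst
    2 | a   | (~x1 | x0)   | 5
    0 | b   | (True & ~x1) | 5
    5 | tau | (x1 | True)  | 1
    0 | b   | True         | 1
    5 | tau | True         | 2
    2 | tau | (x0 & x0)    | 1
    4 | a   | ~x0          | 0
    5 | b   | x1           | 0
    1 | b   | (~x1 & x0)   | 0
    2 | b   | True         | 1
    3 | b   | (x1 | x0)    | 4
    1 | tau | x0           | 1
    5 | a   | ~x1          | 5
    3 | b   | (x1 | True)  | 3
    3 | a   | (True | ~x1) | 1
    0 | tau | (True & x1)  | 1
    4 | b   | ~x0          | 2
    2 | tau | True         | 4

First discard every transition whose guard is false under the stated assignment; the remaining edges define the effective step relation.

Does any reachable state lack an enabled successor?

Answer: DEADLOCK at state 4

Trace:
R = {0,1,2,4,5}
  0: b→1  b→5  [2 exit(s)]
  1: b→0  tau→1  [2 exit(s)]
  2: a→5  b→1  tau→1  tau→4  [4 exit(s)]
  4: ∅  [STUCK]
  5: a→5  tau→1  tau→2  [3 exit(s)]
trace reaching 4: b·tau·tau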